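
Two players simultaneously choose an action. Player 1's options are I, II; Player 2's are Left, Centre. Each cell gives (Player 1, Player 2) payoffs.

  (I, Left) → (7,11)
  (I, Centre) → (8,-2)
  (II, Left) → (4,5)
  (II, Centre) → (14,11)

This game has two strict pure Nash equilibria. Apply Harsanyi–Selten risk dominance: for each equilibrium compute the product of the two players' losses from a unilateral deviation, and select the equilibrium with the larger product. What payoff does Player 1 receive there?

At (I, Left): Player 1 loses 7 − 4 = 3 by deviating; Player 2 loses 11 − (-2) = 13. Product = 3·13 = 39.
At (II, Centre): Player 1 loses 14 − 8 = 6 by deviating; Player 2 loses 11 − 5 = 6. Product = 6·6 = 36.
39 > 36, so (I, Left) is risk-dominant. Player 1's payoff there is 7.

7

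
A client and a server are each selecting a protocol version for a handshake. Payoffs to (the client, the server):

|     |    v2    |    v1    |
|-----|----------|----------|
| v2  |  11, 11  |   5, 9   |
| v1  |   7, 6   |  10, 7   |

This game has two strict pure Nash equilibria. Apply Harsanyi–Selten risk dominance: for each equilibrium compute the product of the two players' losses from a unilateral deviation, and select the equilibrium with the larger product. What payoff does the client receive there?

11

At both v2: the client loses 11 − 7 = 4 by deviating; the server loses 11 − 9 = 2. Product = 4·2 = 8.
At both v1: the client loses 10 − 5 = 5 by deviating; the server loses 7 − 6 = 1. Product = 5·1 = 5.
8 > 5, so both v2 is risk-dominant. The client's payoff there is 11.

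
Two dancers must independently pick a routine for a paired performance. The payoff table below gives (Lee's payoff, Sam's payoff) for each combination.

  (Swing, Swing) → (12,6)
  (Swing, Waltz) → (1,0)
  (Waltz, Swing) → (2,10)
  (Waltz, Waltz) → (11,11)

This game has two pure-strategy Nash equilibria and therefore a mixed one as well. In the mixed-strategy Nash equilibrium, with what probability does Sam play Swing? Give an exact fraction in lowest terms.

Sam's mix q on Swing must make Lee indifferent between Swing and Waltz.
Lee's payoff from Swing: 12q + 1(1−q). From Waltz: 2q + 11(1−q).
Set equal: 10q = 10(1−q) → q = 10/20 = 1/2.

1/2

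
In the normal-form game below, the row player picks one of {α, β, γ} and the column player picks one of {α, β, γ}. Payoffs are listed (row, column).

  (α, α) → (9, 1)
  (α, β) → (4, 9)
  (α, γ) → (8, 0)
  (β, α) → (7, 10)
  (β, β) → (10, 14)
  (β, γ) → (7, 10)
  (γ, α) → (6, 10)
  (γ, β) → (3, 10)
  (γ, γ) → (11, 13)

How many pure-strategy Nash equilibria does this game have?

2

Both β: the row player gets 10 (best alternative 4); the column player gets 14 (best alternative 10). Neither deviates — NE.
Both γ: the row player gets 11 (best alternative 8); the column player gets 13 (best alternative 10). Neither deviates — NE.
Both α is not a NE: the column player would switch to β (9 > 1).
No other cell survives both best-response checks, so there are 2 pure NE.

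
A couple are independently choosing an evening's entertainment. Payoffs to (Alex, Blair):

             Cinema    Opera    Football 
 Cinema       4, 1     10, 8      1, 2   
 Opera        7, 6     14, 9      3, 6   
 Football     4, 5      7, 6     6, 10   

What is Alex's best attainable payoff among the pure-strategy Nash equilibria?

14

Both Opera is a pure NE (Alex: 14 ≥ 10; Blair: 9 ≥ 6). Alex gets 14.
Both Football is a pure NE (Alex: 6 ≥ 3; Blair: 10 ≥ 6). Alex gets 6.
Every other cell has a profitable deviation for at least one player. Highest of {14, 6} is 14.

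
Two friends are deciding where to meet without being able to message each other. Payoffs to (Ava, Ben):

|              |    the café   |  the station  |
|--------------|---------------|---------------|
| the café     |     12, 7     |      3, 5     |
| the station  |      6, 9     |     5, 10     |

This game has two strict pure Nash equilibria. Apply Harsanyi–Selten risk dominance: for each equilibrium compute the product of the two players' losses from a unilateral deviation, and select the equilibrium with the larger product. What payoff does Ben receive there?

7

At both the café: Ava loses 12 − 6 = 6 by deviating; Ben loses 7 − 5 = 2. Product = 6·2 = 12.
At both the station: Ava loses 5 − 3 = 2 by deviating; Ben loses 10 − 9 = 1. Product = 2·1 = 2.
12 > 2, so both the café is risk-dominant. Ben's payoff there is 7.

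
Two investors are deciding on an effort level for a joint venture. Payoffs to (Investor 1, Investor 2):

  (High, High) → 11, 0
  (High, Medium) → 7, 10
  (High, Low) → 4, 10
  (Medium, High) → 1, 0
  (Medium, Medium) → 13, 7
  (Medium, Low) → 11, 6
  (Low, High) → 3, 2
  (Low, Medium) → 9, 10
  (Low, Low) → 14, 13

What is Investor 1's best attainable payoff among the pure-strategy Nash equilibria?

14

Both Medium is a pure NE (Investor 1: 13 ≥ 9; Investor 2: 7 ≥ 6). Investor 1 gets 13.
Both Low is a pure NE (Investor 1: 14 ≥ 11; Investor 2: 13 ≥ 10). Investor 1 gets 14.
Every other cell has a profitable deviation for at least one player. Highest of {13, 14} is 14.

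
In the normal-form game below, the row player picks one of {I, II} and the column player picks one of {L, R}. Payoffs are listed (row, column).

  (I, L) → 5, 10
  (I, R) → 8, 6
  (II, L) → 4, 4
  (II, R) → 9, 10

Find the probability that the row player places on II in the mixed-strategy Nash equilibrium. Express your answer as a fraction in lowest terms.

The row player's mix p on I must make the column player indifferent between L and R.
The column player's payoff from L: 10p + 4(1−p). From R: 6p + 10(1−p).
Set equal: 4p = 6(1−p) → p = 6/10 = 3/5.
Probability on II is 1 − 3/5 = 2/5.

2/5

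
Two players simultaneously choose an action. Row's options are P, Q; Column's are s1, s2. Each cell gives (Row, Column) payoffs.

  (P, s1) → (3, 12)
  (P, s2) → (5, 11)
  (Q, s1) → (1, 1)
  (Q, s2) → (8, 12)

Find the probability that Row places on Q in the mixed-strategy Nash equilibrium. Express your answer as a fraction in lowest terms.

Row's mix p on P must make Column indifferent between s1 and s2.
Column's payoff from s1: 12p + 1(1−p). From s2: 11p + 12(1−p).
Set equal: 1p = 11(1−p) → p = 11/12.
Probability on Q is 1 − 11/12 = 1/12.

1/12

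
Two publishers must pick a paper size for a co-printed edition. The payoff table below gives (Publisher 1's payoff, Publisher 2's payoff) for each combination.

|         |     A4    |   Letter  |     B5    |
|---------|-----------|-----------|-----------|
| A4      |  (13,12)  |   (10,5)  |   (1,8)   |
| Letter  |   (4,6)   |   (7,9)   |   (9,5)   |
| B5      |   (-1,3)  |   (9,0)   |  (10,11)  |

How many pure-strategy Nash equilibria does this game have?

Both A4: Publisher 1 gets 13 (best alternative 4); Publisher 2 gets 12 (best alternative 8). Neither deviates — NE.
Both B5: Publisher 1 gets 10 (best alternative 9); Publisher 2 gets 11 (best alternative 3). Neither deviates — NE.
Both Letter is not a NE: Publisher 1 would switch to A4 (10 > 7).
No other cell survives both best-response checks, so there are 2 pure NE.

2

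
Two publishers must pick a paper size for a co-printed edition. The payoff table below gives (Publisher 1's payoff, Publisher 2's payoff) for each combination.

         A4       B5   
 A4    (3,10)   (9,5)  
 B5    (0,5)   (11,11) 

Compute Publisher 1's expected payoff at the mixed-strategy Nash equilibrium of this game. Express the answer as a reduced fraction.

33/5

Publisher 2 mixes with probability q on A4, chosen so Publisher 1 is indifferent: 3q + 9(1−q) = 0q + 11(1−q) gives q = 2/5.
Publisher 1's expected payoff (from either row, since indifferent) is 3·2/5 + 9·3/5 = 33/5.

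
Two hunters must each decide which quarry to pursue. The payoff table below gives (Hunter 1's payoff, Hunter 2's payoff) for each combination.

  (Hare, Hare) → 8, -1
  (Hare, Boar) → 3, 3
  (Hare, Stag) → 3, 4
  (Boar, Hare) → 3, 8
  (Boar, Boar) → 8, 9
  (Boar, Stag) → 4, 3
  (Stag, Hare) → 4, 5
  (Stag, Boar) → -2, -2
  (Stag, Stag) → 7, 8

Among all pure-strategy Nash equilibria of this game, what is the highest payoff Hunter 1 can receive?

8

Both Boar is a pure NE (Hunter 1: 8 ≥ 3; Hunter 2: 9 ≥ 8). Hunter 1 gets 8.
Both Stag is a pure NE (Hunter 1: 7 ≥ 4; Hunter 2: 8 ≥ 5). Hunter 1 gets 7.
Every other cell has a profitable deviation for at least one player. Highest of {8, 7} is 8.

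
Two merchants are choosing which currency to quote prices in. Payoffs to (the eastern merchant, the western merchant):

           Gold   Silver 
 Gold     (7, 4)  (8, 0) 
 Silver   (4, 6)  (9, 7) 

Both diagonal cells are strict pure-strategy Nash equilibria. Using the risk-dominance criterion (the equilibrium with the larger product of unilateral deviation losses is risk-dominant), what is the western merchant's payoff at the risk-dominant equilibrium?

4

At both Gold: the eastern merchant loses 7 − 4 = 3 by deviating; the western merchant loses 4 − 0 = 4. Product = 3·4 = 12.
At both Silver: the eastern merchant loses 9 − 8 = 1 by deviating; the western merchant loses 7 − 6 = 1. Product = 1·1 = 1.
12 > 1, so both Gold is risk-dominant. The western merchant's payoff there is 4.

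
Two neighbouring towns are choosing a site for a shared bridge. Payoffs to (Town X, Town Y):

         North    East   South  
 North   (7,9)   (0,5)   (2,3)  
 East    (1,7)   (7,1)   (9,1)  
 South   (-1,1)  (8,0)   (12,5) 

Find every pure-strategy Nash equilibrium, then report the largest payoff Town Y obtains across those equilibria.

9

Both North is a pure NE (Town X: 7 ≥ 1; Town Y: 9 ≥ 5). Town Y gets 9.
Both South is a pure NE (Town X: 12 ≥ 9; Town Y: 5 ≥ 1). Town Y gets 5.
Every other cell has a profitable deviation for at least one player. Highest of {9, 5} is 9.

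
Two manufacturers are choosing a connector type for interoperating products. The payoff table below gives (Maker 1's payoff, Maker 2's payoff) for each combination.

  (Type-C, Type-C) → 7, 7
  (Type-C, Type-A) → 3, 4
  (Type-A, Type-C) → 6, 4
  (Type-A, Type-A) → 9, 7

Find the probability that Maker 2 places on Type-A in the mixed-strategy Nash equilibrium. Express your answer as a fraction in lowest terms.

Maker 2's mix q on Type-C must make Maker 1 indifferent between Type-C and Type-A.
Maker 1's payoff from Type-C: 7q + 3(1−q). From Type-A: 6q + 9(1−q).
Set equal: 1q = 6(1−q) → q = 6/7.
Probability on Type-A is 1 − 6/7 = 1/7.

1/7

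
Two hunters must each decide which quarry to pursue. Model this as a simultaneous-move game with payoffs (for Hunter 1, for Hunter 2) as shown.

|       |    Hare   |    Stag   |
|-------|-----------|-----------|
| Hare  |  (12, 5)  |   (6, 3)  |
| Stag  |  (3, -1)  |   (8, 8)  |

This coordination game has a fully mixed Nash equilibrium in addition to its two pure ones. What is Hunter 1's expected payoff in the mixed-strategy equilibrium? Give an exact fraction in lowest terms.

Hunter 2 mixes with probability q on Hare, chosen so Hunter 1 is indifferent: 12q + 6(1−q) = 3q + 8(1−q) gives q = 2/11.
Hunter 1's expected payoff (from either row, since indifferent) is 12·2/11 + 6·9/11 = 78/11.

78/11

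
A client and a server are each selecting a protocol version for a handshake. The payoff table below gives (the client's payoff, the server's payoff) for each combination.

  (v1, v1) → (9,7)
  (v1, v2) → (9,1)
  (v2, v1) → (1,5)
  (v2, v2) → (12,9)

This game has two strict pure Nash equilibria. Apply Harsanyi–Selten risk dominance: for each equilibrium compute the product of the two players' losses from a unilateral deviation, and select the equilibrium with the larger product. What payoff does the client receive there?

At both v1: the client loses 9 − 1 = 8 by deviating; the server loses 7 − 1 = 6. Product = 8·6 = 48.
At both v2: the client loses 12 − 9 = 3 by deviating; the server loses 9 − 5 = 4. Product = 3·4 = 12.
48 > 12, so both v1 is risk-dominant. The client's payoff there is 9.

9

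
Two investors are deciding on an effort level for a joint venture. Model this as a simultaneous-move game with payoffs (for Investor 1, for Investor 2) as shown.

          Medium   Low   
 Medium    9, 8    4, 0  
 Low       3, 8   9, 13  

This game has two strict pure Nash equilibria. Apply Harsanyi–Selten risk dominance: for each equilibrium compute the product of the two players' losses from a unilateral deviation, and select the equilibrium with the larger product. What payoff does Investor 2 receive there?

At both Medium: Investor 1 loses 9 − 3 = 6 by deviating; Investor 2 loses 8 − 0 = 8. Product = 6·8 = 48.
At both Low: Investor 1 loses 9 − 4 = 5 by deviating; Investor 2 loses 13 − 8 = 5. Product = 5·5 = 25.
48 > 25, so both Medium is risk-dominant. Investor 2's payoff there is 8.

8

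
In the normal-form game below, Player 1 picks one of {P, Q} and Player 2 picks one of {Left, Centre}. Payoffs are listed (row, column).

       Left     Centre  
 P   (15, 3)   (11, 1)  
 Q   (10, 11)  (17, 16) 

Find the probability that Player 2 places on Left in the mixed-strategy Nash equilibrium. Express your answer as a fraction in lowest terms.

6/11

Player 2's mix q on Left must make Player 1 indifferent between P and Q.
Player 1's payoff from P: 15q + 11(1−q). From Q: 10q + 17(1−q).
Set equal: 5q = 6(1−q) → q = 6/11.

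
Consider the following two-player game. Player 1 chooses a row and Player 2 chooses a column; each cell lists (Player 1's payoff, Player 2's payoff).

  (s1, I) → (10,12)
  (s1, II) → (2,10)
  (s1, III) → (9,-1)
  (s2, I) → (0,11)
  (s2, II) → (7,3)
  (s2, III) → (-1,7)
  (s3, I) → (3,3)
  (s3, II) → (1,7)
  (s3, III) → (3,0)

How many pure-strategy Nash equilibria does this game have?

(s1, I): Player 1 gets 10 (best alternative 3); Player 2 gets 12 (best alternative 10). Neither deviates — NE.
(s2, II) is not a NE: Player 2 would switch to I (11 > 3).
No other cell survives both best-response checks, so there is 1 pure NE.

1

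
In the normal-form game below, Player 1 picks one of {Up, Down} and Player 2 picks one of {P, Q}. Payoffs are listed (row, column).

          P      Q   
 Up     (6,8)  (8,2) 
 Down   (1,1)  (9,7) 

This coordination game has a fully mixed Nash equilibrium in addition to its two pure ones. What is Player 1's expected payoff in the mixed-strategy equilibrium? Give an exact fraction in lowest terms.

Player 2 mixes with probability q on P, chosen so Player 1 is indifferent: 6q + 8(1−q) = 1q + 9(1−q) gives q = 1/6.
Player 1's expected payoff (from either row, since indifferent) is 6·1/6 + 8·5/6 = 23/3.

23/3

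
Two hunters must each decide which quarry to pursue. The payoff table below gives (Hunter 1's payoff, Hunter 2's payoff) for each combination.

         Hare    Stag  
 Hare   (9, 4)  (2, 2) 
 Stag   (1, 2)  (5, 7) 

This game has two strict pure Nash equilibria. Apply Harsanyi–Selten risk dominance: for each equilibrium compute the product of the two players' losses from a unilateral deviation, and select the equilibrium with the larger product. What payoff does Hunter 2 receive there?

4

At both Hare: Hunter 1 loses 9 − 1 = 8 by deviating; Hunter 2 loses 4 − 2 = 2. Product = 8·2 = 16.
At both Stag: Hunter 1 loses 5 − 2 = 3 by deviating; Hunter 2 loses 7 − 2 = 5. Product = 3·5 = 15.
16 > 15, so both Hare is risk-dominant. Hunter 2's payoff there is 4.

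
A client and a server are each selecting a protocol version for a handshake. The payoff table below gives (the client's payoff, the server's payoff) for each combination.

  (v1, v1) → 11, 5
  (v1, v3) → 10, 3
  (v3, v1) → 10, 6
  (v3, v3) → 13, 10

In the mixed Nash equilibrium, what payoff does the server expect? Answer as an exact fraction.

16/3

The client mixes with probability p on v1, chosen so the server is indifferent: 5p + 6(1−p) = 3p + 10(1−p) gives p = 2/3.
The server's expected payoff is 5·2/3 + 6·1/3 = 16/3.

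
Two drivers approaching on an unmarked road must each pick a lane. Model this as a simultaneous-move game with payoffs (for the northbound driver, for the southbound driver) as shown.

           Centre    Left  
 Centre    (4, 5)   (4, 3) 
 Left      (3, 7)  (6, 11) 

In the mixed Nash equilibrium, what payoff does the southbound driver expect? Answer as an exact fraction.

The northbound driver mixes with probability p on Centre, chosen so the southbound driver is indifferent: 5p + 7(1−p) = 3p + 11(1−p) gives p = 2/3.
The southbound driver's expected payoff is 5·2/3 + 7·1/3 = 17/3.

17/3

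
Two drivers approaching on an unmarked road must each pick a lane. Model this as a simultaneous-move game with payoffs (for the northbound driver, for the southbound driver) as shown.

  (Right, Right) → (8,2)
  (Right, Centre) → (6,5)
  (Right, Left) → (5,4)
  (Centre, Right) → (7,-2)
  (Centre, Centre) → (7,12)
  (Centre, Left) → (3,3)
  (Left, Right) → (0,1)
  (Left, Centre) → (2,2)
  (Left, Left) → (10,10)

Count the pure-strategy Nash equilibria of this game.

2

Both Centre: the northbound driver gets 7 (best alternative 6); the southbound driver gets 12 (best alternative 3). Neither deviates — NE.
Both Left: the northbound driver gets 10 (best alternative 5); the southbound driver gets 10 (best alternative 2). Neither deviates — NE.
Both Right is not a NE: the southbound driver would switch to Centre (5 > 2).
No other cell survives both best-response checks, so there are 2 pure NE.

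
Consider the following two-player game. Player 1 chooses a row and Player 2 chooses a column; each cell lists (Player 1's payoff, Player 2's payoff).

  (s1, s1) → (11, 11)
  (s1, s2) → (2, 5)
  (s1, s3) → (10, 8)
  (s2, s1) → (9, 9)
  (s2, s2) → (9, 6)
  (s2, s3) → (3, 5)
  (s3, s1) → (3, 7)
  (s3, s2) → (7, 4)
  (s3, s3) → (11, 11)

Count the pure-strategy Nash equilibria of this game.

2

Both s1: Player 1 gets 11 (best alternative 9); Player 2 gets 11 (best alternative 8). Neither deviates — NE.
Both s3: Player 1 gets 11 (best alternative 10); Player 2 gets 11 (best alternative 7). Neither deviates — NE.
Both s2 is not a NE: Player 2 would switch to s1 (9 > 6).
No other cell survives both best-response checks, so there are 2 pure NE.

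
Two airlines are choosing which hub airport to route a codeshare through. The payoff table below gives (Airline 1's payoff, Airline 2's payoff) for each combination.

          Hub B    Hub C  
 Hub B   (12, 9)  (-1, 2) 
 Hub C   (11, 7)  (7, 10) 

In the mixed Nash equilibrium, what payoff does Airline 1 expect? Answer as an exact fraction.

Airline 2 mixes with probability q on Hub B, chosen so Airline 1 is indifferent: 12q + (-1)(1−q) = 11q + 7(1−q) gives q = 8/9.
Airline 1's expected payoff (from either row, since indifferent) is 12·8/9 + (-1)·1/9 = 95/9.

95/9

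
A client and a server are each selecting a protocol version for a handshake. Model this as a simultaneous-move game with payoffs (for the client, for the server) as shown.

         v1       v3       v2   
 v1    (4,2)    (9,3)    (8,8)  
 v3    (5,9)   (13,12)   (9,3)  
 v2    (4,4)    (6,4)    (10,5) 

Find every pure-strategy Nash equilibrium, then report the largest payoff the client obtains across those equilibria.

Both v3 is a pure NE (the client: 13 ≥ 9; the server: 12 ≥ 9). The client gets 13.
Both v2 is a pure NE (the client: 10 ≥ 9; the server: 5 ≥ 4). The client gets 10.
Every other cell has a profitable deviation for at least one player. Highest of {13, 10} is 13.

13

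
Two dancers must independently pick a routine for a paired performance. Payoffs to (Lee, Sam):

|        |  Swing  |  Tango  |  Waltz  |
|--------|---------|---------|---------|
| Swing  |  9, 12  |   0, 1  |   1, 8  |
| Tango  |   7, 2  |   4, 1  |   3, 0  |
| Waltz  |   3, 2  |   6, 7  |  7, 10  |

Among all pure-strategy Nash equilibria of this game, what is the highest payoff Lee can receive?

9

Both Swing is a pure NE (Lee: 9 ≥ 7; Sam: 12 ≥ 8). Lee gets 9.
Both Waltz is a pure NE (Lee: 7 ≥ 3; Sam: 10 ≥ 7). Lee gets 7.
Every other cell has a profitable deviation for at least one player. Highest of {9, 7} is 9.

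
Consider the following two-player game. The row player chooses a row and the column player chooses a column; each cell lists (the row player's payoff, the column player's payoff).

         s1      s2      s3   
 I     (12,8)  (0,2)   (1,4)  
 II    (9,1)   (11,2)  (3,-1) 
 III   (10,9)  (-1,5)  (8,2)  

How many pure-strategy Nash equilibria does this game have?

(I, s1): the row player gets 12 (best alternative 10); the column player gets 8 (best alternative 4). Neither deviates — NE.
(II, s2): the row player gets 11 (best alternative 0); the column player gets 2 (best alternative 1). Neither deviates — NE.
(III, s3) is not a NE: the column player would switch to s1 (9 > 2).
No other cell survives both best-response checks, so there are 2 pure NE.

2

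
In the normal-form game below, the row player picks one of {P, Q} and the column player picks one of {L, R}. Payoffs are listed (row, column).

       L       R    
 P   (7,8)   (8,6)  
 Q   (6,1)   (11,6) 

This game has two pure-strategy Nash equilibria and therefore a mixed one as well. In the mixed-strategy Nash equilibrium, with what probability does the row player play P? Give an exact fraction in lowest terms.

5/7

The row player's mix p on P must make the column player indifferent between L and R.
The column player's payoff from L: 8p + 1(1−p). From R: 6p + 6(1−p).
Set equal: 2p = 5(1−p) → p = 5/7.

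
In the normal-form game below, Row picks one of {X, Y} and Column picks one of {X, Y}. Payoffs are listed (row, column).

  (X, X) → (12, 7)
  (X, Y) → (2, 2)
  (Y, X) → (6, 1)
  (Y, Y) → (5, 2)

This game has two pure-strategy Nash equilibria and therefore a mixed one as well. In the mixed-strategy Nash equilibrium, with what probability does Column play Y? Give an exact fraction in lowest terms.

2/3

Column's mix q on X must make Row indifferent between X and Y.
Row's payoff from X: 12q + 2(1−q). From Y: 6q + 5(1−q).
Set equal: 6q = 3(1−q) → q = 3/9 = 1/3.
Probability on Y is 1 − 1/3 = 2/3.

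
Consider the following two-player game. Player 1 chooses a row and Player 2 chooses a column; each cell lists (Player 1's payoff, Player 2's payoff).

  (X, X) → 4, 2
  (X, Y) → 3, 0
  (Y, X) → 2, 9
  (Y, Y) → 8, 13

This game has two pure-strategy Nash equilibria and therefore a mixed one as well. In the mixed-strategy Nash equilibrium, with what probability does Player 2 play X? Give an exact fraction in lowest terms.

Player 2's mix q on X must make Player 1 indifferent between X and Y.
Player 1's payoff from X: 4q + 3(1−q). From Y: 2q + 8(1−q).
Set equal: 2q = 5(1−q) → q = 5/7.

5/7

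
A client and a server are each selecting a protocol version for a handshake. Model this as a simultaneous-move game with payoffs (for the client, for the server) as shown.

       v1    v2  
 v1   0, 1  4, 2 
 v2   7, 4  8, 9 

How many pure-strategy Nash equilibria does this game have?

1

Both v2: the client gets 8 (best alternative 4); the server gets 9 (best alternative 4). Neither deviates — NE.
Both v1 is not a NE: the client would switch to v2 (7 > 0).
No other cell survives both best-response checks, so there is 1 pure NE.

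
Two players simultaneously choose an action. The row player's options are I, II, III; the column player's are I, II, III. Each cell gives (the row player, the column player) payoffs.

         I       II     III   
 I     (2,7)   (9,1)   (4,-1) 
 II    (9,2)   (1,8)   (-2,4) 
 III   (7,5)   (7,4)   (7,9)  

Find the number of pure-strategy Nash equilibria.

1

Both III: the row player gets 7 (best alternative 4); the column player gets 9 (best alternative 5). Neither deviates — NE.
Both I is not a NE: the row player would switch to II (9 > 2).
No other cell survives both best-response checks, so there is 1 pure NE.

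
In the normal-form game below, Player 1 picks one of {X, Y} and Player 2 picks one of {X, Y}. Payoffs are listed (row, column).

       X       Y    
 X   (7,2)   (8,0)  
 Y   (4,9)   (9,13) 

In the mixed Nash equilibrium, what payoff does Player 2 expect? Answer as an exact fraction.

Player 1 mixes with probability p on X, chosen so Player 2 is indifferent: 2p + 9(1−p) = 0p + 13(1−p) gives p = 2/3.
Player 2's expected payoff is 2·2/3 + 9·1/3 = 13/3.

13/3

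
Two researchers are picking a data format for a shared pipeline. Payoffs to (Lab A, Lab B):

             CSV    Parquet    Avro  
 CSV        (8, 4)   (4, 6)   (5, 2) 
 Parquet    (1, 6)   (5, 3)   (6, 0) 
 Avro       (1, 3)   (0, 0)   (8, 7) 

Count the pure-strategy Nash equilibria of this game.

1

Both Avro: Lab A gets 8 (best alternative 6); Lab B gets 7 (best alternative 3). Neither deviates — NE.
Both Parquet is not a NE: Lab B would switch to CSV (6 > 3).
No other cell survives both best-response checks, so there is 1 pure NE.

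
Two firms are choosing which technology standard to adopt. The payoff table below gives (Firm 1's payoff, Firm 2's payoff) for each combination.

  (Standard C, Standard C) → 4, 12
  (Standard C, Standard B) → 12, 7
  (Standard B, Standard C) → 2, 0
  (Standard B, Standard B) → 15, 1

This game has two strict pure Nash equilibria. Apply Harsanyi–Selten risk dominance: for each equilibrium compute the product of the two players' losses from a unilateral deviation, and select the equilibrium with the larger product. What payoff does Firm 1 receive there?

4

At both Standard C: Firm 1 loses 4 − 2 = 2 by deviating; Firm 2 loses 12 − 7 = 5. Product = 2·5 = 10.
At both Standard B: Firm 1 loses 15 − 12 = 3 by deviating; Firm 2 loses 1 − 0 = 1. Product = 3·1 = 3.
10 > 3, so both Standard C is risk-dominant. Firm 1's payoff there is 4.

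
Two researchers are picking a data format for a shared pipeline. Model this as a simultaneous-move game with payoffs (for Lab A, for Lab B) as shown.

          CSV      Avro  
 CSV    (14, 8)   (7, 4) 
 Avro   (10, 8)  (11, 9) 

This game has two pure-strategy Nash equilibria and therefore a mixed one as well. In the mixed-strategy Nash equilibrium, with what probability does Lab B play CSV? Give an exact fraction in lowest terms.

Lab B's mix q on CSV must make Lab A indifferent between CSV and Avro.
Lab A's payoff from CSV: 14q + 7(1−q). From Avro: 10q + 11(1−q).
Set equal: 4q = 4(1−q) → q = 4/8 = 1/2.

1/2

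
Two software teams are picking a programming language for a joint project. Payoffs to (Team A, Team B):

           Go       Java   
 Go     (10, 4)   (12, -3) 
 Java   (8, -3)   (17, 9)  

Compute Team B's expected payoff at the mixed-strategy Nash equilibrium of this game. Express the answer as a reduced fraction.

Team A mixes with probability p on Go, chosen so Team B is indifferent: 4p + (-3)(1−p) = (-3)p + 9(1−p) gives p = 12/19.
Team B's expected payoff is 4·12/19 + (-3)·7/19 = 27/19.

27/19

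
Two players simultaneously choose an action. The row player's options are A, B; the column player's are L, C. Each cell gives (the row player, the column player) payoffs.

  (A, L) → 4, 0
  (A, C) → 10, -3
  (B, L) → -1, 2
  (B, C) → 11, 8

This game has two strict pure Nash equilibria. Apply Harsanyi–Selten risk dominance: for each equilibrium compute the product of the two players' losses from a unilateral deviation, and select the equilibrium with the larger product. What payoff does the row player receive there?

4

At (A, L): the row player loses 4 − (-1) = 5 by deviating; the column player loses 0 − (-3) = 3. Product = 5·3 = 15.
At (B, C): the row player loses 11 − 10 = 1 by deviating; the column player loses 8 − 2 = 6. Product = 1·6 = 6.
15 > 6, so (A, L) is risk-dominant. The row player's payoff there is 4.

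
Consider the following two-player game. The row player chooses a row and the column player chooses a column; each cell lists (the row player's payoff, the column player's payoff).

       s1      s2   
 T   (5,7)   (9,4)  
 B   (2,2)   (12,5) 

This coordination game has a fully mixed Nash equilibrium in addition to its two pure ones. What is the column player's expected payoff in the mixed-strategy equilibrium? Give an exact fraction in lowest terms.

The row player mixes with probability p on T, chosen so the column player is indifferent: 7p + 2(1−p) = 4p + 5(1−p) gives p = 1/2.
The column player's expected payoff is 7·1/2 + 2·1/2 = 9/2.

9/2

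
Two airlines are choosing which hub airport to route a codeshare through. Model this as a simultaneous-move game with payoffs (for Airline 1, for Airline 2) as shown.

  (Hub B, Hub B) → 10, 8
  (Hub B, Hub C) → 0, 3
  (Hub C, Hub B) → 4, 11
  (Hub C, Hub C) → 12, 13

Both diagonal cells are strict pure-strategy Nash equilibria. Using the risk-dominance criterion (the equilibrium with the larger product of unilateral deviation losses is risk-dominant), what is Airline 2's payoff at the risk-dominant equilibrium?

8

At both Hub B: Airline 1 loses 10 − 4 = 6 by deviating; Airline 2 loses 8 − 3 = 5. Product = 6·5 = 30.
At both Hub C: Airline 1 loses 12 − 0 = 12 by deviating; Airline 2 loses 13 − 11 = 2. Product = 12·2 = 24.
30 > 24, so both Hub B is risk-dominant. Airline 2's payoff there is 8.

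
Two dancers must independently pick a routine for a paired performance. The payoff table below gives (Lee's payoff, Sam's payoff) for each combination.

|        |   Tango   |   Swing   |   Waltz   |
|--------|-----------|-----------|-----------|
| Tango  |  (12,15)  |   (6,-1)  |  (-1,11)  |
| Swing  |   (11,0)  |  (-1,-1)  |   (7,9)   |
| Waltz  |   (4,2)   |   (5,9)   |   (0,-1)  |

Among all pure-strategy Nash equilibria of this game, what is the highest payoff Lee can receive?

Both Tango is a pure NE (Lee: 12 ≥ 11; Sam: 15 ≥ 11). Lee gets 12.
(Swing, Waltz) is a pure NE (Lee: 7 ≥ 0; Sam: 9 ≥ 0). Lee gets 7.
Every other cell has a profitable deviation for at least one player. Highest of {12, 7} is 12.

12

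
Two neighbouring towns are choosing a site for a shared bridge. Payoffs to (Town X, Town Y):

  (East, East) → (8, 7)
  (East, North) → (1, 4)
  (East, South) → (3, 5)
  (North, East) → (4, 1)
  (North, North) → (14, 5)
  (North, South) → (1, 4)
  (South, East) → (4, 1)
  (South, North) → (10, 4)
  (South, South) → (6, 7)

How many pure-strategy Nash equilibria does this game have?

Both East: Town X gets 8 (best alternative 4); Town Y gets 7 (best alternative 5). Neither deviates — NE.
Both North: Town X gets 14 (best alternative 10); Town Y gets 5 (best alternative 4). Neither deviates — NE.
Both South: Town X gets 6 (best alternative 3); Town Y gets 7 (best alternative 4). Neither deviates — NE.
(East, North) is not a NE: Town X would switch to North (14 > 1).
No other cell survives both best-response checks, so there are 3 pure NE.

3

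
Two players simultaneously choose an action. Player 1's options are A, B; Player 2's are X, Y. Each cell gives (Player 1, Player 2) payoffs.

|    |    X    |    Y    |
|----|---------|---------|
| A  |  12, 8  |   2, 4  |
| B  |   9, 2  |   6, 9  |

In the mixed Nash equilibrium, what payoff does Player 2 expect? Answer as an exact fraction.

Player 1 mixes with probability p on A, chosen so Player 2 is indifferent: 8p + 2(1−p) = 4p + 9(1−p) gives p = 7/11.
Player 2's expected payoff is 8·7/11 + 2·4/11 = 64/11.

64/11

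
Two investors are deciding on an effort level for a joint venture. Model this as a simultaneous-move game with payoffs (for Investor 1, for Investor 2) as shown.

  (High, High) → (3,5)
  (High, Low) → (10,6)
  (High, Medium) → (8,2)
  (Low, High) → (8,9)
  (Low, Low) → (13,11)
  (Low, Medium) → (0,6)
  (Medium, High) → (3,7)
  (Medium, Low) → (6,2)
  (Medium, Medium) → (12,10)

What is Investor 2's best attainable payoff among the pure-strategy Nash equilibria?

11

Both Low is a pure NE (Investor 1: 13 ≥ 10; Investor 2: 11 ≥ 9). Investor 2 gets 11.
Both Medium is a pure NE (Investor 1: 12 ≥ 8; Investor 2: 10 ≥ 7). Investor 2 gets 10.
Every other cell has a profitable deviation for at least one player. Highest of {11, 10} is 11.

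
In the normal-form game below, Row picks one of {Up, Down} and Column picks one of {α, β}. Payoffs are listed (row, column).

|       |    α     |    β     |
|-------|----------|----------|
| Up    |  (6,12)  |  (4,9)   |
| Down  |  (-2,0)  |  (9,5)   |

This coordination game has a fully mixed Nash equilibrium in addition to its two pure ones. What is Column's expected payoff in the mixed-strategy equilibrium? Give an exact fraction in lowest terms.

Row mixes with probability p on Up, chosen so Column is indifferent: 12p + 0(1−p) = 9p + 5(1−p) gives p = 5/8.
Column's expected payoff is 12·5/8 + 0·3/8 = 15/2.

15/2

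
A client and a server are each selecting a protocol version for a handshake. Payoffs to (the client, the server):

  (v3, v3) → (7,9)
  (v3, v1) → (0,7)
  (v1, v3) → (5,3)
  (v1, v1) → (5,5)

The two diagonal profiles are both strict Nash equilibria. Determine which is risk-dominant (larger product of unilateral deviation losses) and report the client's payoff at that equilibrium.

5

At both v3: the client loses 7 − 5 = 2 by deviating; the server loses 9 − 7 = 2. Product = 2·2 = 4.
At both v1: the client loses 5 − 0 = 5 by deviating; the server loses 5 − 3 = 2. Product = 5·2 = 10.
10 > 4, so both v1 is risk-dominant. The client's payoff there is 5.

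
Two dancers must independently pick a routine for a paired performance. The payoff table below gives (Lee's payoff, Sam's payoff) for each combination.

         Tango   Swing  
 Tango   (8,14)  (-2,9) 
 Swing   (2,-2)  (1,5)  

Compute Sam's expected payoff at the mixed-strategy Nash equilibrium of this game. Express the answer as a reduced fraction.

22/3

Lee mixes with probability p on Tango, chosen so Sam is indifferent: 14p + (-2)(1−p) = 9p + 5(1−p) gives p = 7/12.
Sam's expected payoff is 14·7/12 + (-2)·5/12 = 22/3.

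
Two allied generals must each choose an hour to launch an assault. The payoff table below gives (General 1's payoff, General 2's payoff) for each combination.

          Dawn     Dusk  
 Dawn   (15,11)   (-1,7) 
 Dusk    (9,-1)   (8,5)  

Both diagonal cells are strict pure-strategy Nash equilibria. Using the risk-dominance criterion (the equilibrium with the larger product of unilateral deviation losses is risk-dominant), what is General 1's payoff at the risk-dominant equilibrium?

8

At both Dawn: General 1 loses 15 − 9 = 6 by deviating; General 2 loses 11 − 7 = 4. Product = 6·4 = 24.
At both Dusk: General 1 loses 8 − (-1) = 9 by deviating; General 2 loses 5 − (-1) = 6. Product = 9·6 = 54.
54 > 24, so both Dusk is risk-dominant. General 1's payoff there is 8.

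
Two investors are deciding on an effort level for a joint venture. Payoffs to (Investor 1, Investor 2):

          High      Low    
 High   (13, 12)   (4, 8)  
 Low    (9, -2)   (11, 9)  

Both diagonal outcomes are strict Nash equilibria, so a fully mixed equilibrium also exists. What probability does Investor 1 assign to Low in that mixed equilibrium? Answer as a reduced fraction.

4/15

Investor 1's mix p on High must make Investor 2 indifferent between High and Low.
Investor 2's payoff from High: 12p + (-2)(1−p). From Low: 8p + 9(1−p).
Set equal: 4p = 11(1−p) → p = 11/15.
Probability on Low is 1 − 11/15 = 4/15.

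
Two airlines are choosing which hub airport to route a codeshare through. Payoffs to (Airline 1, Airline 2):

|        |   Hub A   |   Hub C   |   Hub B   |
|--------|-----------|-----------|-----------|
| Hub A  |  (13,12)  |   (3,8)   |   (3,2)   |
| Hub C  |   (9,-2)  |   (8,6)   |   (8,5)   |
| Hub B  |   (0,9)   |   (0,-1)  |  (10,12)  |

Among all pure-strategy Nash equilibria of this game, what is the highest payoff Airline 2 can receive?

12

Both Hub A is a pure NE (Airline 1: 13 ≥ 9; Airline 2: 12 ≥ 8). Airline 2 gets 12.
Both Hub C is a pure NE (Airline 1: 8 ≥ 3; Airline 2: 6 ≥ 5). Airline 2 gets 6.
Both Hub B is a pure NE (Airline 1: 10 ≥ 8; Airline 2: 12 ≥ 9). Airline 2 gets 12.
Every other cell has a profitable deviation for at least one player. Highest of {12, 6, 12} is 12.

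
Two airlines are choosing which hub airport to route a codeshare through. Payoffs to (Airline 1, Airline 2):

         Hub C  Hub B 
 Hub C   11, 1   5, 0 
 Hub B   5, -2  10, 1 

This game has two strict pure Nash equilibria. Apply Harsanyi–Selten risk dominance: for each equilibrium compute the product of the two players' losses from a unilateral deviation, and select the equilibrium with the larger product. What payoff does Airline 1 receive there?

At both Hub C: Airline 1 loses 11 − 5 = 6 by deviating; Airline 2 loses 1 − 0 = 1. Product = 6·1 = 6.
At both Hub B: Airline 1 loses 10 − 5 = 5 by deviating; Airline 2 loses 1 − (-2) = 3. Product = 5·3 = 15.
15 > 6, so both Hub B is risk-dominant. Airline 1's payoff there is 10.

10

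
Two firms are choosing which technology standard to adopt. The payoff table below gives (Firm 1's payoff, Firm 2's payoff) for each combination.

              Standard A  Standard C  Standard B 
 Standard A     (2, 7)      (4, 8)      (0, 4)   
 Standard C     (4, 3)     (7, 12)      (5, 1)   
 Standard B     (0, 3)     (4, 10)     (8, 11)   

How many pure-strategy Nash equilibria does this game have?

Both Standard C: Firm 1 gets 7 (best alternative 4); Firm 2 gets 12 (best alternative 3). Neither deviates — NE.
Both Standard B: Firm 1 gets 8 (best alternative 5); Firm 2 gets 11 (best alternative 10). Neither deviates — NE.
Both Standard A is not a NE: Firm 1 would switch to Standard C (4 > 2).
No other cell survives both best-response checks, so there are 2 pure NE.

2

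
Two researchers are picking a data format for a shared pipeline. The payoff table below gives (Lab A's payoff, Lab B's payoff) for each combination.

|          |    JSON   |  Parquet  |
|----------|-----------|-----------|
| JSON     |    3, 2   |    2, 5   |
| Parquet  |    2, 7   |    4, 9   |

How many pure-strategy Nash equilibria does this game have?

1

Both Parquet: Lab A gets 4 (best alternative 2); Lab B gets 9 (best alternative 7). Neither deviates — NE.
Both JSON is not a NE: Lab B would switch to Parquet (5 > 2).
No other cell survives both best-response checks, so there is 1 pure NE.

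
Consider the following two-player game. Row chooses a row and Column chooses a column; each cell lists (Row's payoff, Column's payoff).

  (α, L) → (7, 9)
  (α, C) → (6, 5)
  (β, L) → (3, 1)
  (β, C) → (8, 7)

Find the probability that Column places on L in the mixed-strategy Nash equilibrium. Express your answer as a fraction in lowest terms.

Column's mix q on L must make Row indifferent between α and β.
Row's payoff from α: 7q + 6(1−q). From β: 3q + 8(1−q).
Set equal: 4q = 2(1−q) → q = 2/6 = 1/3.

1/3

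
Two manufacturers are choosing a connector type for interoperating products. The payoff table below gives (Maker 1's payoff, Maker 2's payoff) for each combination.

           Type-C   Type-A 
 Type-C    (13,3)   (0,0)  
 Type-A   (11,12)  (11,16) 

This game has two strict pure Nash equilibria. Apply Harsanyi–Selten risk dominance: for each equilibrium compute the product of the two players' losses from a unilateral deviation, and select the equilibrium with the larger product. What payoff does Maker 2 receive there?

At both Type-C: Maker 1 loses 13 − 11 = 2 by deviating; Maker 2 loses 3 − 0 = 3. Product = 2·3 = 6.
At both Type-A: Maker 1 loses 11 − 0 = 11 by deviating; Maker 2 loses 16 − 12 = 4. Product = 11·4 = 44.
44 > 6, so both Type-A is risk-dominant. Maker 2's payoff there is 16.

16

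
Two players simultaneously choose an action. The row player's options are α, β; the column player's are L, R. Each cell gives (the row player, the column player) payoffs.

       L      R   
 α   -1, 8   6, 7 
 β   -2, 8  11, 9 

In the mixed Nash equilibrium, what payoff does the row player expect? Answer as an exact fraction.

1/6

The column player mixes with probability q on L, chosen so the row player is indifferent: (-1)q + 6(1−q) = (-2)q + 11(1−q) gives q = 5/6.
The row player's expected payoff (from either row, since indifferent) is (-1)·5/6 + 6·1/6 = 1/6.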